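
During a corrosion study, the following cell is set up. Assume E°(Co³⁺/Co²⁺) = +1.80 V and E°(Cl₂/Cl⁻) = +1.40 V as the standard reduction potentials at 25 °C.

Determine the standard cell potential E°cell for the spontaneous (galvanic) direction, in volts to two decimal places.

+0.40 V

The Co³⁺/Co²⁺ couple has the higher reduction potential, so it is the cathode; Cl₂/Cl⁻ is oxidised at the anode.
E°cell = E°(cathode) − E°(anode) = (+1.80) − (+1.40) = +0.40 V.
Since E°cell > 0, the reaction is spontaneous under standard conditions.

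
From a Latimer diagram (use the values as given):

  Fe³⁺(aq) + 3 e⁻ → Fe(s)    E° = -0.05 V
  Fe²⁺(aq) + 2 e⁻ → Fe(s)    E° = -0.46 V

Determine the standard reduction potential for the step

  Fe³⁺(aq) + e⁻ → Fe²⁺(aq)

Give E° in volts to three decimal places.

+0.770 V

Sequential free energies add, so n₃E°₃ = n₁E°₁ + n₂E°₂.
With n₃ = 3, and the known step contributing 2×(-0.46) V, the unknown satisfies 1·E° = 3×(-0.05) − 2×(-0.46) = +0.770.
E° = +0.770 / 1 = +0.770 V.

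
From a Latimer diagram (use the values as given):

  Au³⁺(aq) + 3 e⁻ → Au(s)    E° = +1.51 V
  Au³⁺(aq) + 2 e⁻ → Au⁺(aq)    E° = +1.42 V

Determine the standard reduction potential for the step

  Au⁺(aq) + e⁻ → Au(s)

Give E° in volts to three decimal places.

Sequential free energies add, so n₃E°₃ = n₁E°₁ + n₂E°₂.
With n₃ = 3, and the known step contributing 2×(+1.42) V, the unknown satisfies 1·E° = 3×(+1.51) − 2×(+1.42) = +1.690.
E° = +1.690 / 1 = +1.690 V.

+1.690 V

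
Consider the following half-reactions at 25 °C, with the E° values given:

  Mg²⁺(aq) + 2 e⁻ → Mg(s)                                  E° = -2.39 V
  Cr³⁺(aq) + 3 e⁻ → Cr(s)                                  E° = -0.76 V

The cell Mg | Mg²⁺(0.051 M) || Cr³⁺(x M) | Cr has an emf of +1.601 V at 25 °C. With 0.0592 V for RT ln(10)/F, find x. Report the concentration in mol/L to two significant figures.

0.00039 M

Cr³⁺/Cr is the cathode, Mg²⁺/Mg the anode: E°cell = +1.63 V, n = 6.
Overall reaction: 2 Cr³⁺(aq) + 3 Mg(s) → 2 Cr(s) + 3 Mg²⁺(aq); Q = [Mg²⁺]^3/[Cr³⁺]^2.
From E = E° − (0.0592/n) log Q: log Q = (E° − E)·n/0.0592 = (+1.63 − (+1.601))·6/0.0592 = 2.9392.
So 2·log[Cr³⁺] = 3·log(0.051) − log Q = -3.8773 − (2.9392) = -6.8165; log[Cr³⁺] = -6.8165 / 2 = -3.4082; [Cr³⁺] = 10^(-3.4082) ≈ 0.00039 M.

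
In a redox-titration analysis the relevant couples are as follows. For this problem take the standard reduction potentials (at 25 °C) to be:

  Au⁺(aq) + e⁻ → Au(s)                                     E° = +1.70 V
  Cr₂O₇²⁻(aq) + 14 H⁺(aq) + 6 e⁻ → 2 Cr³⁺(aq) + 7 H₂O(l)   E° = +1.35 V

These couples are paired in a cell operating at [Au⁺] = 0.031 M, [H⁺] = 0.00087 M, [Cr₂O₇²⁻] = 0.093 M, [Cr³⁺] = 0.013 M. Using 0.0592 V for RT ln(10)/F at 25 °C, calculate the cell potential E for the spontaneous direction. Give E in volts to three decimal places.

Au⁺/Au is the cathode (higher E°), Cr₂O₇²⁻/Cr³⁺ the anode: E°cell = +1.70 − (+1.35) = +0.35 V, n = 6.
Overall: 6 Au⁺(aq) + 2 Cr³⁺(aq) + 7 H₂O(l) → 6 Au(s) + Cr₂O₇²⁻(aq) + 14 H⁺(aq)
Q = [Cr₂O₇²⁻]·[H⁺]^14 / ([Au⁺]^6·[Cr³⁺]^2); log Q = -31.054.
E = E° − (0.0592/n) log Q = +0.35 − (0.0592/6)(-31.054) = +0.656 V.

+0.656 V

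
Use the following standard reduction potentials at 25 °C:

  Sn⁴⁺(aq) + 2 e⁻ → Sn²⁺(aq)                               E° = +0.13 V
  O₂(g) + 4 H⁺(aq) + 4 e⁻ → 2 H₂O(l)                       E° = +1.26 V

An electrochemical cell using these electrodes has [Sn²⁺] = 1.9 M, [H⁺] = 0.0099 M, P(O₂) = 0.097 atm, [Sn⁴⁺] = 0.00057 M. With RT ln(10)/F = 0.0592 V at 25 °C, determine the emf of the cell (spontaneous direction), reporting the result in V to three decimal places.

O₂/H₂O is the cathode (higher E°), Sn⁴⁺/Sn²⁺ the anode: E°cell = +1.26 − (+0.13) = +1.13 V, n = 4.
Overall: O₂(g) + 4 H⁺(aq) + 2 Sn²⁺(aq) → 2 H₂O(l) + 2 Sn⁴⁺(aq)
Q = [Sn⁴⁺]^2 / (P(O₂)·[H⁺]^4·[Sn²⁺]^2); log Q = 1.985.
E = E° − (0.0592/n) log Q = +1.13 − (0.0592/4)(1.985) = +1.101 V.

+1.101 V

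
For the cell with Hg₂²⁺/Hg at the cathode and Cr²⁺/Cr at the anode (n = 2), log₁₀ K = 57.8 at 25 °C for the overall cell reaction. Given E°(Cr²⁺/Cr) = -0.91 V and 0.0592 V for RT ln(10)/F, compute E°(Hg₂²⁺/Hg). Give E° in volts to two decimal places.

E°cell = (0.0592/n)·log K = (0.0592/2)(57.8) = +1.711 V.
Since Hg₂²⁺/Hg is the cathode and Cr²⁺/Cr the anode, E°cell = E°(Hg₂²⁺/Hg) − E°(Cr²⁺/Cr).
So E°(Hg₂²⁺/Hg) = E°cell + E°(Cr²⁺/Cr) = +1.711 + (-0.91) = +0.80 V.

+0.80 V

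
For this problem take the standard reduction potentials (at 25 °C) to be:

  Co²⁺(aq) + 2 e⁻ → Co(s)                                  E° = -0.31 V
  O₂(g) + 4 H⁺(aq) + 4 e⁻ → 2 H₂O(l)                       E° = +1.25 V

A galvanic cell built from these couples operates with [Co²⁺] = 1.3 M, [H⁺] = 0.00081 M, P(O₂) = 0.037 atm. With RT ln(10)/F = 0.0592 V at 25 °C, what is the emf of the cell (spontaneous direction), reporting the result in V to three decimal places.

+1.352 V

O₂/H₂O is the cathode (higher E°), Co²⁺/Co the anode: E°cell = +1.25 − (-0.31) = +1.56 V, n = 4.
Overall: O₂(g) + 4 H⁺(aq) + 2 Co(s) → 2 H₂O(l) + 2 Co²⁺(aq)
Q = [Co²⁺]^2 / (P(O₂)·[H⁺]^4); log Q = 14.026.
E = E° − (0.0592/n) log Q = +1.56 − (0.0592/4)(14.026) = +1.352 V.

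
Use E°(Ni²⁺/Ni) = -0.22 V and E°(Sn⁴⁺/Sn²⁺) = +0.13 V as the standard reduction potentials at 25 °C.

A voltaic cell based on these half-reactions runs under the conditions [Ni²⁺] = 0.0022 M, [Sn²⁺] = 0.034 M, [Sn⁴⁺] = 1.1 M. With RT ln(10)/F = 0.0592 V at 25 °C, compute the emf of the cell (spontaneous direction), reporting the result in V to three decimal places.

Sn⁴⁺/Sn²⁺ is the cathode (higher E°), Ni²⁺/Ni the anode: E°cell = +0.13 − (-0.22) = +0.35 V, n = 2.
Overall: Sn⁴⁺(aq) + Ni(s) → Sn²⁺(aq) + Ni²⁺(aq)
Q = [Sn²⁺]·[Ni²⁺] / ([Sn⁴⁺]); log Q = -4.167.
E = E° − (0.0592/n) log Q = +0.35 − (0.0592/2)(-4.167) = +0.473 V.

+0.473 V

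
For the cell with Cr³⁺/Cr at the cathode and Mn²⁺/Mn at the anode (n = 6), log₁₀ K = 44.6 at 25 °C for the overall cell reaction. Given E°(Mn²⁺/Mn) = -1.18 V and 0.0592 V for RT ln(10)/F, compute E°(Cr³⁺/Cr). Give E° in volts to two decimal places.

E°cell = (0.0592/n)·log K = (0.0592/6)(44.6) = +0.440 V.
Since Cr³⁺/Cr is the cathode and Mn²⁺/Mn the anode, E°cell = E°(Cr³⁺/Cr) − E°(Mn²⁺/Mn).
So E°(Cr³⁺/Cr) = E°cell + E°(Mn²⁺/Mn) = +0.440 + (-1.18) = -0.74 V.

-0.74 V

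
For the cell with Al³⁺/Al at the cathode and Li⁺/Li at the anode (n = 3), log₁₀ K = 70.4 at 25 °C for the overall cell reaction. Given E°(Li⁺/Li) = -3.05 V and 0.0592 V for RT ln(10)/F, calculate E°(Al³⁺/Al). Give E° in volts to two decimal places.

E°cell = (0.0592/n)·log K = (0.0592/3)(70.4) = +1.389 V.
Since Al³⁺/Al is the cathode and Li⁺/Li the anode, E°cell = E°(Al³⁺/Al) − E°(Li⁺/Li).
So E°(Al³⁺/Al) = E°cell + E°(Li⁺/Li) = +1.389 + (-3.05) = -1.66 V.

-1.66 V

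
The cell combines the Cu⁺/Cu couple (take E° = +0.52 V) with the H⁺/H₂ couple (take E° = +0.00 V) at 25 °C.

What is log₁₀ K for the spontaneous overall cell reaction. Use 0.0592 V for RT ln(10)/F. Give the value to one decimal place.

17.6

Cathode: Cu⁺/Cu; anode: H⁺/H₂. E°cell = +0.52 V, n = 2.
log K = nE°cell / 0.0592 = (2)(+0.52) / 0.0592 = 17.6.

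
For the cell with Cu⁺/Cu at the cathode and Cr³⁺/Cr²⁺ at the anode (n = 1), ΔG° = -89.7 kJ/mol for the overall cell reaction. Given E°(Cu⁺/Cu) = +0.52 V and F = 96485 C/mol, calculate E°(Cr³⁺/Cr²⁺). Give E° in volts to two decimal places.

E°cell = −ΔG°/(nF) = −(-89.7×10³)/((1)(96485)) = +0.930 V.
Since Cu⁺/Cu is the cathode and Cr³⁺/Cr²⁺ the anode, E°cell = E°(Cu⁺/Cu) − E°(Cr³⁺/Cr²⁺).
So E°(Cr³⁺/Cr²⁺) = E°(Cu⁺/Cu) − E°cell = (+0.52) − (+0.930) = -0.41 V.

-0.41 V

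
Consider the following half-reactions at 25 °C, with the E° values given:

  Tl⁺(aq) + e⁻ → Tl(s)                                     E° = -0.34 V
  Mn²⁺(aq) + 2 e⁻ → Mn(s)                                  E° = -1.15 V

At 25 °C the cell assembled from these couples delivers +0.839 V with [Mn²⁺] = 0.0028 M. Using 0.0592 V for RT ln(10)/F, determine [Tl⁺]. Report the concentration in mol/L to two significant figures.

0.16 M

Tl⁺/Tl is the cathode, Mn²⁺/Mn the anode: E°cell = +0.81 V, n = 2.
Overall reaction: 2 Tl⁺(aq) + Mn(s) → 2 Tl(s) + Mn²⁺(aq); Q = [Mn²⁺]^1/[Tl⁺]^2.
From E = E° − (0.0592/n) log Q: log Q = (E° − E)·n/0.0592 = (+0.81 − (+0.839))·2/0.0592 = -0.9797.
So 2·log[Tl⁺] = 1·log(0.0028) − log Q = -2.5528 − (-0.9797) = -1.5731; log[Tl⁺] = -1.5731 / 2 = -0.7865; [Tl⁺] = 10^(-0.7865) ≈ 0.16 M.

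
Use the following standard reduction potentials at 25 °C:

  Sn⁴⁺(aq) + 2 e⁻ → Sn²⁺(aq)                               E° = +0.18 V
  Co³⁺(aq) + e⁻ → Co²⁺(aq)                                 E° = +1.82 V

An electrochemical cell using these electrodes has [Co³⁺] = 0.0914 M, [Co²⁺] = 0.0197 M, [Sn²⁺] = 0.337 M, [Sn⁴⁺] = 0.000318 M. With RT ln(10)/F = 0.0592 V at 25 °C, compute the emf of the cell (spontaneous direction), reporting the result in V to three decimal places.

+1.769 V

Co³⁺/Co²⁺ is the cathode (higher E°), Sn⁴⁺/Sn²⁺ the anode: E°cell = +1.82 − (+0.18) = +1.64 V, n = 2.
Overall: 2 Co³⁺(aq) + Sn²⁺(aq) → 2 Co²⁺(aq) + Sn⁴⁺(aq)
Q = [Co²⁺]^2·[Sn⁴⁺] / ([Co³⁺]^2·[Sn²⁺]); log Q = -4.358.
E = E° − (0.0592/n) log Q = +1.64 − (0.0592/2)(-4.358) = +1.769 V.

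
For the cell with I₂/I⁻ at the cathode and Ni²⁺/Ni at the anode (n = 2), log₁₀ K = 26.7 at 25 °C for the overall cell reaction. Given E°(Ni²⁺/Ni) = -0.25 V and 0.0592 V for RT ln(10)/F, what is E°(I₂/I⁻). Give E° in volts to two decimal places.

+0.54 V

E°cell = (0.0592/n)·log K = (0.0592/2)(26.7) = +0.790 V.
Since I₂/I⁻ is the cathode and Ni²⁺/Ni the anode, E°cell = E°(I₂/I⁻) − E°(Ni²⁺/Ni).
So E°(I₂/I⁻) = E°cell + E°(Ni²⁺/Ni) = +0.790 + (-0.25) = +0.54 V.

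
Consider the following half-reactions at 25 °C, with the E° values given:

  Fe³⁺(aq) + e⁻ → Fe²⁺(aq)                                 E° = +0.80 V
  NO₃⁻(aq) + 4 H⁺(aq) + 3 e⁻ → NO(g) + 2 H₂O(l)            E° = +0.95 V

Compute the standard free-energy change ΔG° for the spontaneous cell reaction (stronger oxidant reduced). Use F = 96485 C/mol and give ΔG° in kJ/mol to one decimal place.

-43.4 kJ/mol

NO₃⁻/NO (E° = +0.95 V) is the cathode; Fe³⁺/Fe²⁺ (E° = +0.80 V) is the anode, so E°cell = +0.15 V.
Balancing electrons gives n = 3 (lcm of 3 and 1).
ΔG° = −nFE° = −(3)(96485)(+0.15) = -43,418 J = -43.4 kJ/mol.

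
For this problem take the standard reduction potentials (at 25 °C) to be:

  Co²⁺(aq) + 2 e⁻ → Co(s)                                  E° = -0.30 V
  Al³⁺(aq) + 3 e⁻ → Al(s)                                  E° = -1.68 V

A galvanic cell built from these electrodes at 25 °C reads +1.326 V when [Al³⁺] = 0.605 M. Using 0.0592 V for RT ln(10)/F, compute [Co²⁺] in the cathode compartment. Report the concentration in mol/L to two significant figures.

0.011 M

Co²⁺/Co is the cathode, Al³⁺/Al the anode: E°cell = +1.38 V, n = 6.
Overall reaction: 3 Co²⁺(aq) + 2 Al(s) → 3 Co(s) + 2 Al³⁺(aq); Q = [Al³⁺]^2/[Co²⁺]^3.
From E = E° − (0.0592/n) log Q: log Q = (E° − E)·n/0.0592 = (+1.38 − (+1.326))·6/0.0592 = 5.4730.
So 3·log[Co²⁺] = 2·log(0.605) − log Q = -0.4365 − (5.4730) = -5.9095; log[Co²⁺] = -5.9095 / 3 = -1.9698; [Co²⁺] = 10^(-1.9698) ≈ 0.011 M.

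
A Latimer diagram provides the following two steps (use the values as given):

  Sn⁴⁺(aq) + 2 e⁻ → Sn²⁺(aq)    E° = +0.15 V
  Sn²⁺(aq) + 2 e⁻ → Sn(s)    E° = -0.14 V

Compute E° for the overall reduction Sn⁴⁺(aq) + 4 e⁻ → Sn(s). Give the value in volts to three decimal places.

+0.005 V

Standard free energies of sequential steps add: ΔG°₃ = ΔG°₁ + ΔG°₂, so n₃E°₃ = n₁E°₁ + n₂E°₂.
E°₃ = (2×+0.15 + 2×-0.14) / 4 = (+0.020) / 4 = +0.005 V.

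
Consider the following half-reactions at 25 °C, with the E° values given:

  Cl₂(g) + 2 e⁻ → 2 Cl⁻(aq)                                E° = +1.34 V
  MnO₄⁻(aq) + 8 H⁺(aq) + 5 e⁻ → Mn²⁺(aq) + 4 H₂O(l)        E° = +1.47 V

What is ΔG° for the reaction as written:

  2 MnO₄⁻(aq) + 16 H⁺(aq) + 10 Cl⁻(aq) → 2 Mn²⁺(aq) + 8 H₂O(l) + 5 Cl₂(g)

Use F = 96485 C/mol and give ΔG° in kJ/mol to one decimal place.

As written, MnO₄⁻/Mn²⁺ is reduced (cathode) and Cl₂/Cl⁻ is oxidised (anode), so E°cell = (+1.47) − (+1.34) = +0.13 V.
Balancing electrons gives n = 10.
ΔG° = −nFE° = −(10)(96485)(+0.13) = -125,430 J = -125.4 kJ/mol.

-125.4 kJ/mol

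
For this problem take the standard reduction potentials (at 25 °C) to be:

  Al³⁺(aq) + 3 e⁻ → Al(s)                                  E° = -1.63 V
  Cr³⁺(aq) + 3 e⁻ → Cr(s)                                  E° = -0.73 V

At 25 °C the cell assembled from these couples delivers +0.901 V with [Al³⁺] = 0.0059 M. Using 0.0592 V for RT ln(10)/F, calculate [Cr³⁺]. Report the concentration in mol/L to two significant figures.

Cr³⁺/Cr is the cathode, Al³⁺/Al the anode: E°cell = +0.90 V, n = 3.
Overall reaction: Cr³⁺(aq) + Al(s) → Cr(s) + Al³⁺(aq); Q = [Al³⁺]^1/[Cr³⁺]^1.
From E = E° − (0.0592/n) log Q: log Q = (E° − E)·n/0.0592 = (+0.90 − (+0.901))·3/0.0592 = -0.0507.
So 1·log[Cr³⁺] = 1·log(0.0059) − log Q = -2.2291 − (-0.0507) = -2.1784; [Cr³⁺] = 10^(-2.1784) ≈ 0.0066 M.

0.0066 M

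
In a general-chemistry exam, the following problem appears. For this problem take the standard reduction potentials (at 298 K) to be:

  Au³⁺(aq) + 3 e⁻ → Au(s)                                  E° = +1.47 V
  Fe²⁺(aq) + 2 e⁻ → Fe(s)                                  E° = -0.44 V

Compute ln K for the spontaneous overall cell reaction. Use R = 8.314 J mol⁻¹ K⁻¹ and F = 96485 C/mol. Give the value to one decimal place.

Cathode: Au³⁺/Au; anode: Fe²⁺/Fe. E°cell = (+1.47) − (-0.44) = +1.91 V, with n = 6.
ΔG° = −nFE° = −RT ln K, so ln K = nFE°/(RT) = (6)(96485)(+1.91) / ((8.314)(298)) = 446.291.

446.3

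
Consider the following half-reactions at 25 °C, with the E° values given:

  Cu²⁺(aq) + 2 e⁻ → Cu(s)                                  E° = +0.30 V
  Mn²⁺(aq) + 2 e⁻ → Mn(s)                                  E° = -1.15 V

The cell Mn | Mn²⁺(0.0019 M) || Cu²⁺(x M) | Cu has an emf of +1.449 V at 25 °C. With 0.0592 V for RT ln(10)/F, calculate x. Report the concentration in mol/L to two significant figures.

0.0018 M

Cu²⁺/Cu is the cathode, Mn²⁺/Mn the anode: E°cell = +1.45 V, n = 2.
Overall reaction: Cu²⁺(aq) + Mn(s) → Cu(s) + Mn²⁺(aq); Q = [Mn²⁺]^1/[Cu²⁺]^1.
From E = E° − (0.0592/n) log Q: log Q = (E° − E)·n/0.0592 = (+1.45 − (+1.449))·2/0.0592 = 0.0338.
So 1·log[Cu²⁺] = 1·log(0.0019) − log Q = -2.7212 − (0.0338) = -2.7550; [Cu²⁺] = 10^(-2.7550) ≈ 0.0018 M.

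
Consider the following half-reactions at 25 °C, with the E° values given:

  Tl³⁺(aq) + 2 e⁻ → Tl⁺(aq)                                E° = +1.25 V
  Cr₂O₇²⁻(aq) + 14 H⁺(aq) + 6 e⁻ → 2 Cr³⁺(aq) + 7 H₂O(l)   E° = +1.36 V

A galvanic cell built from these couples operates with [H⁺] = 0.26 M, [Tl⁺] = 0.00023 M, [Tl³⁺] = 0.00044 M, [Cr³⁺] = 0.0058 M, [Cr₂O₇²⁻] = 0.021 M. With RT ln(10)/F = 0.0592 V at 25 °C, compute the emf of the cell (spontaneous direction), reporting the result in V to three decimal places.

+0.048 V

Cr₂O₇²⁻/Cr³⁺ is the cathode (higher E°), Tl³⁺/Tl⁺ the anode: E°cell = +1.36 − (+1.25) = +0.11 V, n = 6.
Overall: Cr₂O₇²⁻(aq) + 14 H⁺(aq) + 3 Tl⁺(aq) → 2 Cr³⁺(aq) + 7 H₂O(l) + 3 Tl³⁺(aq)
Q = [Cr³⁺]^2·[Tl³⁺]^3 / ([Cr₂O₇²⁻]·[H⁺]^14·[Tl⁺]^3); log Q = 6.240.
E = E° − (0.0592/n) log Q = +0.11 − (0.0592/6)(6.240) = +0.048 V.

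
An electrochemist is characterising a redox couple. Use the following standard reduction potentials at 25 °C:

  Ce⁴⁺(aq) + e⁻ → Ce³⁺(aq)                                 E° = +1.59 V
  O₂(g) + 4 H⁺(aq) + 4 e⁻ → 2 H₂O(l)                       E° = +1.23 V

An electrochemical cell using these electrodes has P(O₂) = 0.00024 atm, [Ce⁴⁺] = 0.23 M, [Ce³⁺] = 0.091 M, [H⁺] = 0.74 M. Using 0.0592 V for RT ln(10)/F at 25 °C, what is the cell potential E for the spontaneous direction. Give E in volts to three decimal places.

+0.445 V

Ce⁴⁺/Ce³⁺ is the cathode (higher E°), O₂/H₂O the anode: E°cell = +1.59 − (+1.23) = +0.36 V, n = 4.
Overall: 4 Ce⁴⁺(aq) + 2 H₂O(l) → 4 Ce³⁺(aq) + O₂(g) + 4 H⁺(aq)
Q = [Ce³⁺]^4·P(O₂)·[H⁺]^4 / ([Ce⁴⁺]^4); log Q = -5.754.
E = E° − (0.0592/n) log Q = +0.36 − (0.0592/4)(-5.754) = +0.445 V.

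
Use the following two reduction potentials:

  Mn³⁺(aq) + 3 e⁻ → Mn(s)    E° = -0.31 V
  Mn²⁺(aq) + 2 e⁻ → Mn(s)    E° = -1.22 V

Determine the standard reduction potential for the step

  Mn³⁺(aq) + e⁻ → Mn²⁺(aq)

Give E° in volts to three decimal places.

Sequential free energies add, so n₃E°₃ = n₁E°₁ + n₂E°₂.
With n₃ = 3, and the known step contributing 2×(-1.22) V, the unknown satisfies 1·E° = 3×(-0.31) − 2×(-1.22) = +1.510.
E° = +1.510 / 1 = +1.510 V.

+1.510 V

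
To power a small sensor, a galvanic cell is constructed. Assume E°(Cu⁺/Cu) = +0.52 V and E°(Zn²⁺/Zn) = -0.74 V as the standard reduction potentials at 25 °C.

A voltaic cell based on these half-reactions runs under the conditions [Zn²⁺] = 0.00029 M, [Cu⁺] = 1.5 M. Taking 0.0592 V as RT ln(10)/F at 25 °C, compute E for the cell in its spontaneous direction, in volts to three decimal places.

+1.375 V

Cu⁺/Cu is the cathode (higher E°), Zn²⁺/Zn the anode: E°cell = +0.52 − (-0.74) = +1.26 V, n = 2.
Overall: 2 Cu⁺(aq) + Zn(s) → 2 Cu(s) + Zn²⁺(aq)
Q = [Zn²⁺] / ([Cu⁺]^2); log Q = -3.890.
E = E° − (0.0592/n) log Q = +1.26 − (0.0592/2)(-3.890) = +1.375 V.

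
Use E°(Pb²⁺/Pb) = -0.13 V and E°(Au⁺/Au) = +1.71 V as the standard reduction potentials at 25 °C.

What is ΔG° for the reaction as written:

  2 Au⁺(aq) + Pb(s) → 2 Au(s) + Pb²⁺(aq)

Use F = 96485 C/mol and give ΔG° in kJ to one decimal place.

-355.1 kJ

As written, Au⁺/Au is reduced (cathode) and Pb²⁺/Pb is oxidised (anode), so E°cell = (+1.71) − (-0.13) = +1.84 V.
Balancing electrons gives n = 2.
ΔG° = −nFE° = −(2)(96485)(+1.84) = -355,065 J = -355.1 kJ.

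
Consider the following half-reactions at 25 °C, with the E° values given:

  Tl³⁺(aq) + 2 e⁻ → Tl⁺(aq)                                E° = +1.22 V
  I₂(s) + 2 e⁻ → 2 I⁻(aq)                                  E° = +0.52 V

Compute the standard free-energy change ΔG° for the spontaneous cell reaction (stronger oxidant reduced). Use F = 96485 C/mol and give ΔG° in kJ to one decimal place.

-135.1 kJ

Tl³⁺/Tl⁺ (E° = +1.22 V) is the cathode; I₂/I⁻ (E° = +0.52 V) is the anode, so E°cell = +0.70 V.
Balancing electrons gives n = 2 (lcm of 2 and 2).
ΔG° = −nFE° = −(2)(96485)(+0.70) = -135,079 J = -135.1 kJ.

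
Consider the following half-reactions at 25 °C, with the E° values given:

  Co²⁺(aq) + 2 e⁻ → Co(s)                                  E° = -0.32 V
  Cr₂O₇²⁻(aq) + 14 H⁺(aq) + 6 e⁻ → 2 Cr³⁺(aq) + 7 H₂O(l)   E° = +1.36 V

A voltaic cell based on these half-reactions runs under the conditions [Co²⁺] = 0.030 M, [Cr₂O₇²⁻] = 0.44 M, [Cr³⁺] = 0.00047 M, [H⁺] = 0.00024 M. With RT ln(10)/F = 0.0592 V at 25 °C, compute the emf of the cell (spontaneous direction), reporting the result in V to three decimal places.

Cr₂O₇²⁻/Cr³⁺ is the cathode (higher E°), Co²⁺/Co the anode: E°cell = +1.36 − (-0.32) = +1.68 V, n = 6.
Overall: Cr₂O₇²⁻(aq) + 14 H⁺(aq) + 3 Co(s) → 2 Cr³⁺(aq) + 7 H₂O(l) + 3 Co²⁺(aq)
Q = [Cr³⁺]^2·[Co²⁺]^3 / ([Cr₂O₇²⁻]·[H⁺]^14); log Q = 39.809.
E = E° − (0.0592/n) log Q = +1.68 − (0.0592/6)(39.809) = +1.287 V.

+1.287 V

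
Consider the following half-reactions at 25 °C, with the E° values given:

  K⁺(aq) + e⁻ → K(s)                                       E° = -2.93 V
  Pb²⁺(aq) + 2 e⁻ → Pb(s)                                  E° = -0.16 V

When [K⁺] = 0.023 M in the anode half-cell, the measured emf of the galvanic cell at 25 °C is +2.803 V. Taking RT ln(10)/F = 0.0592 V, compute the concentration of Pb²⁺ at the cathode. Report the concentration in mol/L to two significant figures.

0.0069 M

Pb²⁺/Pb is the cathode, K⁺/K the anode: E°cell = +2.77 V, n = 2.
Overall reaction: Pb²⁺(aq) + 2 K(s) → Pb(s) + 2 K⁺(aq); Q = [K⁺]^2/[Pb²⁺]^1.
From E = E° − (0.0592/n) log Q: log Q = (E° − E)·n/0.0592 = (+2.77 − (+2.803))·2/0.0592 = -1.1149.
So 1·log[Pb²⁺] = 2·log(0.023) − log Q = -3.2765 − (-1.1149) = -2.1616; [Pb²⁺] = 10^(-2.1616) ≈ 0.0069 M.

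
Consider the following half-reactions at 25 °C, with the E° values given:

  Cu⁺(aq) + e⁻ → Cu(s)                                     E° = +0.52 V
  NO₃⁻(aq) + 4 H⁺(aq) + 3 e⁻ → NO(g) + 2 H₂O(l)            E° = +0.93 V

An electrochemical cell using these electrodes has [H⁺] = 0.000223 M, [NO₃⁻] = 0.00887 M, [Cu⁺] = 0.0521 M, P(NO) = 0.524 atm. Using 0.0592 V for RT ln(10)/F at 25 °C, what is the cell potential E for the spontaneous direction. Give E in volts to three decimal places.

+0.163 V

NO₃⁻/NO is the cathode (higher E°), Cu⁺/Cu the anode: E°cell = +0.93 − (+0.52) = +0.41 V, n = 3.
Overall: NO₃⁻(aq) + 4 H⁺(aq) + 3 Cu(s) → NO(g) + 2 H₂O(l) + 3 Cu⁺(aq)
Q = P(NO)·[Cu⁺]^3 / ([NO₃⁻]·[H⁺]^4); log Q = 12.529.
E = E° − (0.0592/n) log Q = +0.41 − (0.0592/3)(12.529) = +0.163 V.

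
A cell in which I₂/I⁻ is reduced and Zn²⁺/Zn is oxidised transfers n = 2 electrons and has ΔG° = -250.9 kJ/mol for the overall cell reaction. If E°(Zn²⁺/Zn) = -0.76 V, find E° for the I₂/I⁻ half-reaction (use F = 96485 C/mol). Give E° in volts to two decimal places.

E°cell = −ΔG°/(nF) = −(-250.9×10³)/((2)(96485)) = +1.300 V.
Since I₂/I⁻ is the cathode and Zn²⁺/Zn the anode, E°cell = E°(I₂/I⁻) − E°(Zn²⁺/Zn).
So E°(I₂/I⁻) = E°cell + E°(Zn²⁺/Zn) = +1.300 + (-0.76) = +0.54 V.

+0.54 V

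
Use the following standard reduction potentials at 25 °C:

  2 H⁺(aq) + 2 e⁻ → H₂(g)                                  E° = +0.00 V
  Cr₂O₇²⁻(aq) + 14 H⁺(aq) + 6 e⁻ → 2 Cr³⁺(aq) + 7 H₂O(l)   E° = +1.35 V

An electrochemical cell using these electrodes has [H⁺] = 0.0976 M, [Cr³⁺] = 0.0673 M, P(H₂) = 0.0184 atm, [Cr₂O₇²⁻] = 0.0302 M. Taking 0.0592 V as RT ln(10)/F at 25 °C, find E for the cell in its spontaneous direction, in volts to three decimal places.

+1.227 V

Cr₂O₇²⁻/Cr³⁺ is the cathode (higher E°), H⁺/H₂ the anode: E°cell = +1.35 − (+0.00) = +1.35 V, n = 6.
Overall: Cr₂O₇²⁻(aq) + 8 H⁺(aq) + 3 H₂(g) → 2 Cr³⁺(aq) + 7 H₂O(l)
Q = [Cr³⁺]^2 / ([Cr₂O₇²⁻]·[H⁺]^8·P(H₂)^3); log Q = 12.466.
E = E° − (0.0592/n) log Q = +1.35 − (0.0592/6)(12.466) = +1.227 V.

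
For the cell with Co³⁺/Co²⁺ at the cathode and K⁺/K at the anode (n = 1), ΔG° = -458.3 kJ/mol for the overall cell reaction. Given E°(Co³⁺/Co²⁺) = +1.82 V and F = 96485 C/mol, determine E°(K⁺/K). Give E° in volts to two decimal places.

E°cell = −ΔG°/(nF) = −(-458.3×10³)/((1)(96485)) = +4.750 V.
Since Co³⁺/Co²⁺ is the cathode and K⁺/K the anode, E°cell = E°(Co³⁺/Co²⁺) − E°(K⁺/K).
So E°(K⁺/K) = E°(Co³⁺/Co²⁺) − E°cell = (+1.82) − (+4.750) = -2.93 V.

-2.93 V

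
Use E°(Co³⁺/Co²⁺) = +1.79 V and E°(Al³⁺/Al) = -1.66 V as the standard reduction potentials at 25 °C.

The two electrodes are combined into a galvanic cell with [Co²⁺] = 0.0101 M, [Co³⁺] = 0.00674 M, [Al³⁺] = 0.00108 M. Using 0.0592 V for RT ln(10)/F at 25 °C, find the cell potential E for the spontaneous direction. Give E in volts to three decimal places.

+3.498 V

Co³⁺/Co²⁺ is the cathode (higher E°), Al³⁺/Al the anode: E°cell = +1.79 − (-1.66) = +3.45 V, n = 3.
Overall: 3 Co³⁺(aq) + Al(s) → 3 Co²⁺(aq) + Al³⁺(aq)
Q = [Co²⁺]^3·[Al³⁺] / ([Co³⁺]^3); log Q = -2.440.
E = E° − (0.0592/n) log Q = +3.45 − (0.0592/3)(-2.440) = +3.498 V.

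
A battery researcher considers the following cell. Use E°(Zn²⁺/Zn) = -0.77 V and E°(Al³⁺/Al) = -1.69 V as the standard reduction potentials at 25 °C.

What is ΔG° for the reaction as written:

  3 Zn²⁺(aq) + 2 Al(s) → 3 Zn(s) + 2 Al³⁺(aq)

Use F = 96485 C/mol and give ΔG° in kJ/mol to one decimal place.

As written, Zn²⁺/Zn is reduced (cathode) and Al³⁺/Al is oxidised (anode), so E°cell = (-0.77) − (-1.69) = +0.92 V.
Balancing electrons gives n = 6.
ΔG° = −nFE° = −(6)(96485)(+0.92) = -532,597 J = -532.6 kJ/mol.

-532.6 kJ/mol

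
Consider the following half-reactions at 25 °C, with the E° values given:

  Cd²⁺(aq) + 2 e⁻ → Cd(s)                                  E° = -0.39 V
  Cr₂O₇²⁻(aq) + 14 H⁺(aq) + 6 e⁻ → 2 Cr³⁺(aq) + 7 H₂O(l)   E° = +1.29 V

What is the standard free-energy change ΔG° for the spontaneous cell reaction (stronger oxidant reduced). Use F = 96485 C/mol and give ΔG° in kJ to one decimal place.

-972.6 kJ

Cr₂O₇²⁻/Cr³⁺ (E° = +1.29 V) is the cathode; Cd²⁺/Cd (E° = -0.39 V) is the anode, so E°cell = +1.68 V.
Balancing electrons gives n = 6 (lcm of 6 and 2).
ΔG° = −nFE° = −(6)(96485)(+1.68) = -972,569 J = -972.6 kJ.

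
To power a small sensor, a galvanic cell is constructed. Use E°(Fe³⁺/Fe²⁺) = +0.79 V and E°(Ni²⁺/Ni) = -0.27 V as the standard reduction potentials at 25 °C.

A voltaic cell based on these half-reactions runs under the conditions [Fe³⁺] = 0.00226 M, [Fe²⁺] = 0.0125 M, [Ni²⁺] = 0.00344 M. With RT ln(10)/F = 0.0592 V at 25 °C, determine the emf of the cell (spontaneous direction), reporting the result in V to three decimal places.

+1.089 V

Fe³⁺/Fe²⁺ is the cathode (higher E°), Ni²⁺/Ni the anode: E°cell = +0.79 − (-0.27) = +1.06 V, n = 2.
Overall: 2 Fe³⁺(aq) + Ni(s) → 2 Fe²⁺(aq) + Ni²⁺(aq)
Q = [Fe²⁺]^2·[Ni²⁺] / ([Fe³⁺]^2); log Q = -0.978.
E = E° − (0.0592/n) log Q = +1.06 − (0.0592/2)(-0.978) = +1.089 V.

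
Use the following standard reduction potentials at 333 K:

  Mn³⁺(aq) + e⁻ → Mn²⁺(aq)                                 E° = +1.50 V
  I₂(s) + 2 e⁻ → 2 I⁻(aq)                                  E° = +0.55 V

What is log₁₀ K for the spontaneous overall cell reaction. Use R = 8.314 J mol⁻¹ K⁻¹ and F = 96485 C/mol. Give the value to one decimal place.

Cathode: Mn³⁺/Mn²⁺; anode: I₂/I⁻. E°cell = (+1.50) − (+0.55) = +0.95 V, with n = 2.
ΔG° = −nFE° = −RT ln K, so ln K = nFE°/(RT) = (2)(96485)(+0.95) / ((8.314)(333)) = 66.215.
log₁₀ K = 66.215 / ln 10 = 28.8.

28.8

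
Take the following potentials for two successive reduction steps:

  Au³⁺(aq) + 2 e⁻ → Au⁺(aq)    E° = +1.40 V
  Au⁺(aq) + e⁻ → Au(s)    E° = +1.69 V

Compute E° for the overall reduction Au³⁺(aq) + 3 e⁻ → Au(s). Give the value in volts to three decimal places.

Standard free energies of sequential steps add: ΔG°₃ = ΔG°₁ + ΔG°₂, so n₃E°₃ = n₁E°₁ + n₂E°₂.
E°₃ = (2×+1.40 + 1×+1.69) / 3 = (+4.490) / 3 = +1.497 V.
Simply averaging or adding the two E° values would be wrong; the electron-weighted sum is required.

+1.497 V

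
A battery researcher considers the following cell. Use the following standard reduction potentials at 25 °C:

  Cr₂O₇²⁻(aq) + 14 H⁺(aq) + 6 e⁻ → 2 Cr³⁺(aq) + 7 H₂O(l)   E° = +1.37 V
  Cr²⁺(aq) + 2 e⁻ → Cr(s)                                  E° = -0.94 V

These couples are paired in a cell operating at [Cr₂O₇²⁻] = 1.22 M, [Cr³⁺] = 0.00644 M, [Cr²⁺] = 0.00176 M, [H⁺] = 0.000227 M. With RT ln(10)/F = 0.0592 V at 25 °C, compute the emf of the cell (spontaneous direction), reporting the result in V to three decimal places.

Cr₂O₇²⁻/Cr³⁺ is the cathode (higher E°), Cr²⁺/Cr the anode: E°cell = +1.37 − (-0.94) = +2.31 V, n = 6.
Overall: Cr₂O₇²⁻(aq) + 14 H⁺(aq) + 3 Cr(s) → 2 Cr³⁺(aq) + 7 H₂O(l) + 3 Cr²⁺(aq)
Q = [Cr³⁺]^2·[Cr²⁺]^3 / ([Cr₂O₇²⁻]·[H⁺]^14); log Q = 38.284.
E = E° − (0.0592/n) log Q = +2.31 − (0.0592/6)(38.284) = +1.932 V.

+1.932 V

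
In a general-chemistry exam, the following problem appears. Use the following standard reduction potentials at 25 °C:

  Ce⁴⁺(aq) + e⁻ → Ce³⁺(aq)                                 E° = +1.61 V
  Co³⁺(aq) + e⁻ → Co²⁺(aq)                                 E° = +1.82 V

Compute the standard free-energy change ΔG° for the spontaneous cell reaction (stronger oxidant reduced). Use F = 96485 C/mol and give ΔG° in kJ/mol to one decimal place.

-20.3 kJ/mol

Co³⁺/Co²⁺ (E° = +1.82 V) is the cathode; Ce⁴⁺/Ce³⁺ (E° = +1.61 V) is the anode, so E°cell = +0.21 V.
Balancing electrons gives n = 1 (lcm of 1 and 1).
ΔG° = −nFE° = −(1)(96485)(+0.21) = -20,262 J = -20.3 kJ/mol.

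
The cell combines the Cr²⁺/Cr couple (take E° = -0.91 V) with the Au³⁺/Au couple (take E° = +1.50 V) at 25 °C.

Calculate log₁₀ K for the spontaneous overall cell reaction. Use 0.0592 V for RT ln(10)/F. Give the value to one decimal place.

244.3

Cathode: Au³⁺/Au; anode: Cr²⁺/Cr. E°cell = +2.41 V, n = 6.
log K = nE°cell / 0.0592 = (6)(+2.41) / 0.0592 = 244.3.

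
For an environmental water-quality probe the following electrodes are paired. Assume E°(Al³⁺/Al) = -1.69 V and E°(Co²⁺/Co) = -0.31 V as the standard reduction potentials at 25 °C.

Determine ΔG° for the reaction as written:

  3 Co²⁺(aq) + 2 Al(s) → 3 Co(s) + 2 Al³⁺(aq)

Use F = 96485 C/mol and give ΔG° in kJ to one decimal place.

As written, Co²⁺/Co is reduced (cathode) and Al³⁺/Al is oxidised (anode), so E°cell = (-0.31) − (-1.69) = +1.38 V.
Balancing electrons gives n = 6.
ΔG° = −nFE° = −(6)(96485)(+1.38) = -798,896 J = -798.9 kJ.

-798.9 kJ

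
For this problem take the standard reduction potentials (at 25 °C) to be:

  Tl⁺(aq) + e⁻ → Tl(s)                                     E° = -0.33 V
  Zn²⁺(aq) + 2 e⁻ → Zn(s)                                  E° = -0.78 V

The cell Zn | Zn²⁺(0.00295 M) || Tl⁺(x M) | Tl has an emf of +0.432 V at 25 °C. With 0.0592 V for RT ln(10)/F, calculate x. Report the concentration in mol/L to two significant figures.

Tl⁺/Tl is the cathode, Zn²⁺/Zn the anode: E°cell = +0.45 V, n = 2.
Overall reaction: 2 Tl⁺(aq) + Zn(s) → 2 Tl(s) + Zn²⁺(aq); Q = [Zn²⁺]^1/[Tl⁺]^2.
From E = E° − (0.0592/n) log Q: log Q = (E° − E)·n/0.0592 = (+0.45 − (+0.432))·2/0.0592 = 0.6081.
So 2·log[Tl⁺] = 1·log(0.00295) − log Q = -2.5302 − (0.6081) = -3.1383; log[Tl⁺] = -3.1383 / 2 = -1.5692; [Tl⁺] = 10^(-1.5692) ≈ 0.027 M.

0.027 M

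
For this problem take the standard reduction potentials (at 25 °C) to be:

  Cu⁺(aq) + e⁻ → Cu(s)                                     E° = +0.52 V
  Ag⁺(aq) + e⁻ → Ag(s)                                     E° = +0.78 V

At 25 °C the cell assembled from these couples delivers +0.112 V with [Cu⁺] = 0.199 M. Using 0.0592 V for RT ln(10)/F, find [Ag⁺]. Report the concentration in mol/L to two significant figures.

Ag⁺/Ag is the cathode, Cu⁺/Cu the anode: E°cell = +0.26 V, n = 1.
Overall reaction: Ag⁺(aq) + Cu(s) → Ag(s) + Cu⁺(aq); Q = [Cu⁺]^1/[Ag⁺]^1.
From E = E° − (0.0592/n) log Q: log Q = (E° − E)·n/0.0592 = (+0.26 − (+0.112))·1/0.0592 = 2.5000.
So 1·log[Ag⁺] = 1·log(0.199) − log Q = -0.7011 − (2.5000) = -3.2011; [Ag⁺] = 10^(-3.2011) ≈ 0.00063 M.

0.00063 M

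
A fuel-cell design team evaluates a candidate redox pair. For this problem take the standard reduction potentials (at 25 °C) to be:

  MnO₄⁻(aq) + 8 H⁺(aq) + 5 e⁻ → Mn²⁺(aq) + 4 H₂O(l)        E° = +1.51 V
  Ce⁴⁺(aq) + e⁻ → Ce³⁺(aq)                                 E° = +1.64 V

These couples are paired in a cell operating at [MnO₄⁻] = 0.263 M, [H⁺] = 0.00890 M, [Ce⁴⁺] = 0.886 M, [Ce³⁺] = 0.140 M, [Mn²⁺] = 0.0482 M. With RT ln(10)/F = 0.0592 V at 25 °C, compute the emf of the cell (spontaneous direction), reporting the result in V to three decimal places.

+0.363 V

Ce⁴⁺/Ce³⁺ is the cathode (higher E°), MnO₄⁻/Mn²⁺ the anode: E°cell = +1.64 − (+1.51) = +0.13 V, n = 5.
Overall: 5 Ce⁴⁺(aq) + Mn²⁺(aq) + 4 H₂O(l) → 5 Ce³⁺(aq) + MnO₄⁻(aq) + 8 H⁺(aq)
Q = [Ce³⁺]^5·[MnO₄⁻]·[H⁺]^8 / ([Ce⁴⁺]^5·[Mn²⁺]); log Q = -19.674.
E = E° − (0.0592/n) log Q = +0.13 − (0.0592/5)(-19.674) = +0.363 V.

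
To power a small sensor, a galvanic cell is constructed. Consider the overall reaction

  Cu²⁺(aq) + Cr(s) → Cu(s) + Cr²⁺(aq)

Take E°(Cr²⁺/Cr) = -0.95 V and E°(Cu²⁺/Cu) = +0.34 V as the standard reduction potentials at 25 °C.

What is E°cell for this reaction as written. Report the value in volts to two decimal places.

The Cu²⁺/Cu couple has the higher reduction potential, so it is the cathode; Cr²⁺/Cr is oxidised at the anode.
E°cell = E°(cathode) − E°(anode) = (+0.34) − (-0.95) = +1.29 V.

+1.29 V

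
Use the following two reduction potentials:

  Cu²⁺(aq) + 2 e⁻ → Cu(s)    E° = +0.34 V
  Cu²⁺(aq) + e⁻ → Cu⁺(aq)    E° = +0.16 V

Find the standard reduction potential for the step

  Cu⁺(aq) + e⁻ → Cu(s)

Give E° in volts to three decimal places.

Sequential free energies add, so n₃E°₃ = n₁E°₁ + n₂E°₂.
With n₃ = 2, and the known step contributing 1×(+0.16) V, the unknown satisfies 1·E° = 2×(+0.34) − 1×(+0.16) = +0.520.
E° = +0.520 / 1 = +0.520 V.

+0.520 V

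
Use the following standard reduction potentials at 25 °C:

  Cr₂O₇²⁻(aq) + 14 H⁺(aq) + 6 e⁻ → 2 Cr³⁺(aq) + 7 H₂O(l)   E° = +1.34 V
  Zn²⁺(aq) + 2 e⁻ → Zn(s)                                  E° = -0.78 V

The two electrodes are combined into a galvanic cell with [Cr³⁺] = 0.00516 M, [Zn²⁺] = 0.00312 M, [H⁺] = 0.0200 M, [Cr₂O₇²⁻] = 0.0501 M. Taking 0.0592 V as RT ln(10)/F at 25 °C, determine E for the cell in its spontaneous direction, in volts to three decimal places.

Cr₂O₇²⁻/Cr³⁺ is the cathode (higher E°), Zn²⁺/Zn the anode: E°cell = +1.34 − (-0.78) = +2.12 V, n = 6.
Overall: Cr₂O₇²⁻(aq) + 14 H⁺(aq) + 3 Zn(s) → 2 Cr³⁺(aq) + 7 H₂O(l) + 3 Zn²⁺(aq)
Q = [Cr³⁺]^2·[Zn²⁺]^3 / ([Cr₂O₇²⁻]·[H⁺]^14); log Q = 12.994.
E = E° − (0.0592/n) log Q = +2.12 − (0.0592/6)(12.994) = +1.992 V.

+1.992 V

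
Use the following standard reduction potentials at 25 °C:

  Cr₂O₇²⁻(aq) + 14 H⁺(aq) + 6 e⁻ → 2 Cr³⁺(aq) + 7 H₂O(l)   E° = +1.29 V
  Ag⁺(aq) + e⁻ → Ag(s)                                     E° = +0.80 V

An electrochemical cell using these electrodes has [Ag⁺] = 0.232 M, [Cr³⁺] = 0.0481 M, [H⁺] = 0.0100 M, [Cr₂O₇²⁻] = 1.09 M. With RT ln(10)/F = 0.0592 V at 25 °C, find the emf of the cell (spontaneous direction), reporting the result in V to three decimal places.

Cr₂O₇²⁻/Cr³⁺ is the cathode (higher E°), Ag⁺/Ag the anode: E°cell = +1.29 − (+0.80) = +0.49 V, n = 6.
Overall: Cr₂O₇²⁻(aq) + 14 H⁺(aq) + 6 Ag(s) → 2 Cr³⁺(aq) + 7 H₂O(l) + 6 Ag⁺(aq)
Q = [Cr³⁺]^2·[Ag⁺]^6 / ([Cr₂O₇²⁻]·[H⁺]^14); log Q = 21.520.
E = E° − (0.0592/n) log Q = +0.49 − (0.0592/6)(21.520) = +0.278 V.

+0.278 V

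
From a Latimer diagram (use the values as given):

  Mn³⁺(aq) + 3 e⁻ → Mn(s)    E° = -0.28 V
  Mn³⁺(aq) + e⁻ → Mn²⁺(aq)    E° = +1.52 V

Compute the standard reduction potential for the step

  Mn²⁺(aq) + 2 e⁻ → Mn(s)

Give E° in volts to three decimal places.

Sequential free energies add, so n₃E°₃ = n₁E°₁ + n₂E°₂.
With n₃ = 3, and the known step contributing 1×(+1.52) V, the unknown satisfies 2·E° = 3×(-0.28) − 1×(+1.52) = -2.360.
E° = -2.360 / 2 = -1.180 V.

-1.180 V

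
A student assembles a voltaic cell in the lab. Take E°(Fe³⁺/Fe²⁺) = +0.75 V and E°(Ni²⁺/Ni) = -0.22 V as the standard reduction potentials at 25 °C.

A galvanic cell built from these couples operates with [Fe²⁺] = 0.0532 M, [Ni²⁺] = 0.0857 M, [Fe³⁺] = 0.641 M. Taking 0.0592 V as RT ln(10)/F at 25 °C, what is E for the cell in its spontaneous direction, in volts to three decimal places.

+1.066 V

Fe³⁺/Fe²⁺ is the cathode (higher E°), Ni²⁺/Ni the anode: E°cell = +0.75 − (-0.22) = +0.97 V, n = 2.
Overall: 2 Fe³⁺(aq) + Ni(s) → 2 Fe²⁺(aq) + Ni²⁺(aq)
Q = [Fe²⁺]^2·[Ni²⁺] / ([Fe³⁺]^2); log Q = -3.229.
E = E° − (0.0592/n) log Q = +0.97 − (0.0592/2)(-3.229) = +1.066 V.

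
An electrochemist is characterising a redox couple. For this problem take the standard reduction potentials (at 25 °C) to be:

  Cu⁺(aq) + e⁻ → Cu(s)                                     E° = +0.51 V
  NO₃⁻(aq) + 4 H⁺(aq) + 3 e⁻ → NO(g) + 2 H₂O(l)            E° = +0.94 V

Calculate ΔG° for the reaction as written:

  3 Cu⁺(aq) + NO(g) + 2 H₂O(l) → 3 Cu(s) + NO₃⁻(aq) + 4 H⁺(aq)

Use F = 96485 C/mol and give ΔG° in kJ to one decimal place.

+124.5 kJ

As written, Cu⁺/Cu is reduced (cathode) and NO₃⁻/NO is oxidised (anode), so E°cell = (+0.51) − (+0.94) = -0.43 V.
Balancing electrons gives n = 3.
ΔG° = −nFE° = −(3)(96485)(-0.43) = 124,466 J = +124.5 kJ.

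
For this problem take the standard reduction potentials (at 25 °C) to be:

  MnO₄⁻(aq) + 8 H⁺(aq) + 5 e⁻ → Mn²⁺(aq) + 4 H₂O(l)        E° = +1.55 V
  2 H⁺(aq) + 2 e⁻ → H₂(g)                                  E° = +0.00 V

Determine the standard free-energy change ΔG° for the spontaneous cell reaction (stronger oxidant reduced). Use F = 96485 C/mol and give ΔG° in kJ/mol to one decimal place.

-1495.5 kJ/mol

MnO₄⁻/Mn²⁺ (E° = +1.55 V) is the cathode; H⁺/H₂ (E° = +0.00 V) is the anode, so E°cell = +1.55 V.
Balancing electrons gives n = 10 (lcm of 5 and 2).
ΔG° = −nFE° = −(10)(96485)(+1.55) = -1,495,518 J = -1495.5 kJ/mol.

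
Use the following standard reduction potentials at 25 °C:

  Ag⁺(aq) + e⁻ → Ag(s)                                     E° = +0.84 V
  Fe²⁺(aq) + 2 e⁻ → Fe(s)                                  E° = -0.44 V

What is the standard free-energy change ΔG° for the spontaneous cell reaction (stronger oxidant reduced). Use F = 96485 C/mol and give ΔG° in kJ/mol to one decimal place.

-247.0 kJ/mol

Ag⁺/Ag (E° = +0.84 V) is the cathode; Fe²⁺/Fe (E° = -0.44 V) is the anode, so E°cell = +1.28 V.
Balancing electrons gives n = 2 (lcm of 1 and 2).
ΔG° = −nFE° = −(2)(96485)(+1.28) = -247,002 J = -247.0 kJ/mol.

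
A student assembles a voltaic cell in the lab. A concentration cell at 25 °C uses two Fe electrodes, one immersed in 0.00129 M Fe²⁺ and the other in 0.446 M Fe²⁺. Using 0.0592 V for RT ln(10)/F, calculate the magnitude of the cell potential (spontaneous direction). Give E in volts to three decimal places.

For a concentration cell E°cell = 0. The 0.446 M side is the cathode (reduction is favoured where [Fe²⁺] is higher).
With n = 2, E = −(0.0592/2) log([Fe²⁺]ₐₙ/[Fe²⁺]꜀ₐₜ) = −(0.0592/2) log(0.00129/0.446) = −(0.0592/2)(-2.539) = +0.075 V.

+0.075 V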